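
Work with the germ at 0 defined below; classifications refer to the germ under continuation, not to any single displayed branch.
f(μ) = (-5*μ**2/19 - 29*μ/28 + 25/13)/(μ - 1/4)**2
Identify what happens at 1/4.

The denominator factor μ - 1/4 vanishes at 1/4 and appears to the power 2; the numerator there equals 22791/13832, nonzero, and no other factor vanishes.
Hence a pole whose order is the multiplicity, 2.

The point is a pole of order 2.


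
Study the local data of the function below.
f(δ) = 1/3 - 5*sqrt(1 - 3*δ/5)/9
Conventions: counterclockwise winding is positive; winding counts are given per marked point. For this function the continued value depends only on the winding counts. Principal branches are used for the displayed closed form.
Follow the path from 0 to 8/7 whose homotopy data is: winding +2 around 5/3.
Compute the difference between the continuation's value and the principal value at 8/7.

Continued minus principal equals 0.

The rational part is single-valued and drops out of the difference; each branch term changes only by its own monodromy.
(-5/9)*sqrt(1 - δ/(5/3)): winding +2 is even, the square root returns to the same sheet, contribution 0.
Summing the contributions at δ = 8/7 gives 0.


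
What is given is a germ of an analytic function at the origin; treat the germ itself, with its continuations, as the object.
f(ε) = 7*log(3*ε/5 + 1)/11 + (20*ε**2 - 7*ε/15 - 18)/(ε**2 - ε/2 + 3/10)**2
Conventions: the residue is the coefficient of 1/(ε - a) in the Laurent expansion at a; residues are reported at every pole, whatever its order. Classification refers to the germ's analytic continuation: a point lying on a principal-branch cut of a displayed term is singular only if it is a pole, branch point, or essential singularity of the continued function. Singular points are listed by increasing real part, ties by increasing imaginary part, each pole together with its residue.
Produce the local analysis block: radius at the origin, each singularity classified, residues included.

Radius of convergence at 0: (1/10)*sqrt(30).
At -5/3: a logarithmic branch point.
At (1/4) - ((1/20)*sqrt(95))*i: a pole of order 2; residue -((2908/1083)*sqrt(95))*i.
At (1/4) + ((1/20)*sqrt(95))*i: a pole of order 2; residue ((2908/1083)*sqrt(95))*i.

Denominator factor (ε**2 - ε/2 + 3/10)^2: discriminant -19/20, complex-conjugate roots (1/4) + ((1/20)*sqrt(95))*i and (1/4) - ((1/20)*sqrt(95))*i; poles of order 2, moduli (1/10)*sqrt(30) and (1/10)*sqrt(30).
Branch term (7/11)*log(1 - ε/(-5/3)): its argument vanishes at ε = -5/3, a logarithmic branch point, modulus 5/3.
The radius of convergence is the smallest modulus among the singular points: (1/10)*sqrt(30).
The branch term is analytic at (1/4) - ((1/20)*sqrt(95))*i and contributes nothing to the residue; only the rational part matters.
The factor ε**2 - ε/2 + 3/10 splits as (ε - a)(ε - a') with a = (1/4) - ((1/20)*sqrt(95))*i, a' = (1/4) + ((1/20)*sqrt(95))*i. At the order-2 pole a set g(ε) = (ε - a)^2*(rational part) = [20*ε**2 - 7*ε/15 - 18] / (ε - a')^2.
Order-2 pole: residue = g'(a); g'((1/4) - ((1/20)*sqrt(95))*i) = -((2908/1083)*sqrt(95))*i, so the residue is -((2908/1083)*sqrt(95))*i.
The branch term is analytic at (1/4) + ((1/20)*sqrt(95))*i and contributes nothing to the residue; only the rational part matters.
The factor ε**2 - ε/2 + 3/10 splits as (ε - a)(ε - a') with a = (1/4) + ((1/20)*sqrt(95))*i, a' = (1/4) - ((1/20)*sqrt(95))*i. At the order-2 pole a set g(ε) = (ε - a)^2*(rational part) = [20*ε**2 - 7*ε/15 - 18] / (ε - a')^2.
Order-2 pole: residue = g'(a); g'((1/4) + ((1/20)*sqrt(95))*i) = ((2908/1083)*sqrt(95))*i, so the residue is ((2908/1083)*sqrt(95))*i.
List the singular points by increasing real part (a conjugate pair: the negative imaginary part first).


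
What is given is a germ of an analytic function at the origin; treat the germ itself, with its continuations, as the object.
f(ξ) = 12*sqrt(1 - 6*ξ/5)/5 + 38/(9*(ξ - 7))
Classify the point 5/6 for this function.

The point is an algebraic (square-root) branch point.

The term (12/5)*sqrt(1 - ξ/(5/6)) has argument 1 - 5/6/(5/6) = 0 at 5/6: a square-root (algebraic, two-sheeted) branch point; the remaining terms are analytic or single-valued there.


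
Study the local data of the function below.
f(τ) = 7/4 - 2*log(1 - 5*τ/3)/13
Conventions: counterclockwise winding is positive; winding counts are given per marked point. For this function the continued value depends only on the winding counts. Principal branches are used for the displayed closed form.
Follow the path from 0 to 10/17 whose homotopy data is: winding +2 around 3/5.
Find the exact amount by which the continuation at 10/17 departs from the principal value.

Continued minus principal equals -(8/13)*pi*i.

The rational part is single-valued and drops out of the difference; each branch term changes only by its own monodromy.
(-2/13)*log(1 - τ/(3/5)): each positive loop around 3/5 adds 2*pi*i to the log, so winding +2 contributes (-2/13)*(2)*2*pi*i = -(8/13)*pi*i.
Summing the contributions at τ = 10/17 gives -(8/13)*pi*i.


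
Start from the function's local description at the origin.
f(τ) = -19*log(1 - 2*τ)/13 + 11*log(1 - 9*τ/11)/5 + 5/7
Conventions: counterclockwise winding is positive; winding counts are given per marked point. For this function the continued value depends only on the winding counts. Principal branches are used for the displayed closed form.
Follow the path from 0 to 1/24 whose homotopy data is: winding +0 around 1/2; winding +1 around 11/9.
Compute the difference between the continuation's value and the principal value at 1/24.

The rational part is single-valued and drops out of the difference; each branch term changes only by its own monodromy.
(11/5)*log(1 - τ/(11/9)): each positive loop around 11/9 adds 2*pi*i to the log, so winding +1 contributes (11/5)*(1)*2*pi*i = (22/5)*pi*i.
(-19/13)*log(1 - τ/(1/2)): winding 0 around 1/2, so this term returns to its principal value, contribution 0.
Summing the contributions at τ = 1/24 gives (22/5)*pi*i.

Continued minus principal equals (22/5)*pi*i.


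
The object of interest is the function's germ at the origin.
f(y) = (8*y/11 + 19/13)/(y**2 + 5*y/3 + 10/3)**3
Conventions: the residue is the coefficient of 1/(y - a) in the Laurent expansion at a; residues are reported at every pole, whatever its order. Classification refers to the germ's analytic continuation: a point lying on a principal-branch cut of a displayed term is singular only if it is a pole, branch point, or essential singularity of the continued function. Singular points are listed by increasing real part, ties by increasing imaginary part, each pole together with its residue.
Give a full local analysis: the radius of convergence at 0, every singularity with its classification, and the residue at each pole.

Radius of convergence at 0: (1/3)*sqrt(30).
At (-5/6) - ((1/6)*sqrt(95))*i: a pole of order 3; residue ((178362/122604625)*sqrt(95))*i.
At (-5/6) + ((1/6)*sqrt(95))*i: a pole of order 3; residue -((178362/122604625)*sqrt(95))*i.


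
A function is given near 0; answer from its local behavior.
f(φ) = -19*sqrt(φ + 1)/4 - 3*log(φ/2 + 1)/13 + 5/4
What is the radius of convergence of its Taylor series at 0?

Branch term (-19/4)*sqrt(1 - φ/(-1)): its argument vanishes at φ = -1, a square-root branch point, modulus 1.
Branch term (-3/13)*log(1 - φ/(-2)): its argument vanishes at φ = -2, a logarithmic branch point, modulus 2.
The radius of convergence is the smallest modulus among the singular points: 1.

The radius of convergence is 1.


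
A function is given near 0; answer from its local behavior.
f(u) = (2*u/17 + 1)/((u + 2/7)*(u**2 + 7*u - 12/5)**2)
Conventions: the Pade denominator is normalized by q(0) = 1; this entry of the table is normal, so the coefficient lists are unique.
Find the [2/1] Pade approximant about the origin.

Taylor coefficients needed (expand at 0): a_0 = 175/288, a_1 = 21875/14688, a_2 = 2636375/235008, a_3 = 115726625/4230144.
Write the denominator as Q(u) = 1 + q1*u. Requiring Q*f - P = O(u^4) with deg P <= 2 kills the coefficients of u^3..u^3 in Q*f:
  u^3: a_3 + q1*a_2 = 0, i.e. 115726625/4230144 + (2636375/235008)*q1 = 0.
Solving this linear system: q1 = -132259/54234.
The numerator is Q*f truncated at degree 2: P0 = a_0 = 175/288; P1 = a_1 + q1*a_0 = 1985725/265529664; P2 = a_2 + q1*a_1 = 48345255875/6372711936.

The Pade approximant has numerator coefficients [175/288, 1985725/265529664, 48345255875/6372711936]; denominator coefficients [1, -132259/54234].


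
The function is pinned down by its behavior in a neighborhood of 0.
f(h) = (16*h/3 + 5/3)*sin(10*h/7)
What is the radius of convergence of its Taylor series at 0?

The factor sin(10*h/7) is entire and contributes no finite singular point.
The polynomial part has no poles.
No finite singular points: the Taylor series at 0 converges everywhere.

The radius of convergence is infinite.


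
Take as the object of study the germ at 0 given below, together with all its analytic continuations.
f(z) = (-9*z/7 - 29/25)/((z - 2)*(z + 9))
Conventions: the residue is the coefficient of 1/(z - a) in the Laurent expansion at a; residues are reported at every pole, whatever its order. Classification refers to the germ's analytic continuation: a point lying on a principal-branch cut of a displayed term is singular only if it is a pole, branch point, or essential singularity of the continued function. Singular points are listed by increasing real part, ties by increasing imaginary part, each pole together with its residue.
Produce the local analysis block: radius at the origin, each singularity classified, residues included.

Radius of convergence at 0: 2.
At -9: a pole of order 1; residue -1822/1925.
At 2: a pole of order 1; residue -653/1925.

Denominator factor (z + 9): pole of order 1 at -9, modulus 9.
Denominator factor (z - 2): pole of order 1 at 2, modulus 2.
The radius of convergence is the smallest modulus among the singular points: 2.
At the order-1 pole -9 set g(z) = (z - (-9))*f(z) = (-9*z/7 - 29/25)/(z - 2).
Simple pole: residue = g(a) at a = -9, which is -1822/1925.
At the order-1 pole 2 set g(z) = (z - (2))*f(z) = (-9*z/7 - 29/25)/(z + 9).
Simple pole: residue = g(a) at a = 2, which is -653/1925.
List the singular points by increasing real part (a conjugate pair: the negative imaginary part first).


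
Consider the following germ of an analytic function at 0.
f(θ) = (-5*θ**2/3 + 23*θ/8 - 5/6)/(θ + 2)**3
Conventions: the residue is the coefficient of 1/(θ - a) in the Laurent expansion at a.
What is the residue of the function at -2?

The residue is -5/3.

At the order-3 pole -2 set g(θ) = (θ - (-2))^3*f(θ) = -5*θ**2/3 + 23*θ/8 - 5/6.
Order-3 pole: residue = g''(a)/2; g''(-2) = -10/3, so the residue is -5/3.


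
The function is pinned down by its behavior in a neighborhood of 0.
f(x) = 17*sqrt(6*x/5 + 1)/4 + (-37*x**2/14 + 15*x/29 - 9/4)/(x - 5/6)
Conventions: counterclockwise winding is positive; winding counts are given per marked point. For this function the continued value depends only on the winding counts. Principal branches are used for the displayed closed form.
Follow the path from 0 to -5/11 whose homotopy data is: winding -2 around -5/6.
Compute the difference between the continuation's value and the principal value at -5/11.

Continued minus principal equals 0.

The rational part is single-valued and drops out of the difference; each branch term changes only by its own monodromy.
(17/4)*sqrt(1 - x/(-5/6)): winding -2 is even, the square root returns to the same sheet, contribution 0.
Summing the contributions at x = -5/11 gives 0.


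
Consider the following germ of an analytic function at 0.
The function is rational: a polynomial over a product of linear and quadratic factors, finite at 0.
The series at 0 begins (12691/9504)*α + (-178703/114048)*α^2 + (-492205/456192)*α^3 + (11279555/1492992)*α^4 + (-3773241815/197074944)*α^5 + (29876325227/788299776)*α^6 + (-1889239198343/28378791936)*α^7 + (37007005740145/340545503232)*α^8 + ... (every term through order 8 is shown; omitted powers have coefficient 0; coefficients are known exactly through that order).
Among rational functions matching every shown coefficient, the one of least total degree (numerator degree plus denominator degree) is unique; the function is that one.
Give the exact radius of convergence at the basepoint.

No rational of total degree below 7 reproduces all 9 coefficients; solving the [2/5] Pade equations on them gives f(α) = (26*α**2/3 + 37*α/11)/((α + 6/7)**3*(α**2 + α + 4)), whose expansion matches every shown term.
Denominator factor (α**2 + α + 4): discriminant -15, complex-conjugate roots (-1/2) + ((1/2)*sqrt(15))*i and (-1/2) - ((1/2)*sqrt(15))*i; poles of order 1, moduli 2 and 2.
Denominator factor (α + 6/7)^3: pole of order 3 at -6/7, modulus 6/7.
The radius of convergence is the smallest modulus among the singular points: 6/7.

The radius of convergence is 6/7.


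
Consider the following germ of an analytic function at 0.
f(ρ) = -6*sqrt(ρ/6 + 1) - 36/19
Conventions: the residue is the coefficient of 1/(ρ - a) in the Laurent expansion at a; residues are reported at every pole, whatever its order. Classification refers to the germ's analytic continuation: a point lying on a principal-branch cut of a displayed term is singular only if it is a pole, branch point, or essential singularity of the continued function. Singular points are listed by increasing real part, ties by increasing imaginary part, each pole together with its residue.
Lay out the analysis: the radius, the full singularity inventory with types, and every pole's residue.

Branch term (-6)*sqrt(1 - ρ/(-6)): its argument vanishes at ρ = -6, a square-root branch point, modulus 6.
The radius of convergence is the smallest modulus among the singular points: 6.

Radius of convergence at 0: 6.
At -6: an algebraic (square-root) branch point.


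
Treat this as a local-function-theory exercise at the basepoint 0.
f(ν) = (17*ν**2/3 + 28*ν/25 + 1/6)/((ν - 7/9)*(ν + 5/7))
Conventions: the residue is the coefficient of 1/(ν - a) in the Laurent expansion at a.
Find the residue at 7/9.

At the order-1 pole 7/9 set g(ν) = (ν - (7/9))*f(ν) = (17*ν**2/3 + 28*ν/25 + 1/6)/(ν + 5/7).
Simple pole: residue = g(a) at a = 7/9, which is 379813/126900.

The residue is 379813/126900.


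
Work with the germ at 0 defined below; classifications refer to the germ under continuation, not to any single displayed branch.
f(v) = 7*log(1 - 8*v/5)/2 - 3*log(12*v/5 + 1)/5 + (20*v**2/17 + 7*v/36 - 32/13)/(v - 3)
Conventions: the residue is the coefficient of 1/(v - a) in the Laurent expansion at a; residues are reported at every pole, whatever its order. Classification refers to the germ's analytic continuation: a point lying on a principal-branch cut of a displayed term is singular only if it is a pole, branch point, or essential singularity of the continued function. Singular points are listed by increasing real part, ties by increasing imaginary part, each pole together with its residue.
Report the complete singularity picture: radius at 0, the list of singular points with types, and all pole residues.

Denominator factor (v - 3): pole of order 1 at 3, modulus 3.
Branch term (-3/5)*log(1 - v/(-5/12)): its argument vanishes at v = -5/12, a logarithmic branch point, modulus 5/12.
Branch term (7/2)*log(1 - v/(5/8)): its argument vanishes at v = 5/8, a logarithmic branch point, modulus 5/8.
The radius of convergence is the smallest modulus among the singular points: 5/12.
The branch terms are analytic at 3 and contribute nothing to the residue; only the rational part matters.
At the order-1 pole 3 set g(v) = (v - (3))*(rational part) = 20*v**2/17 + 7*v/36 - 32/13.
Simple pole: residue = g(a) at a = 3, which is 23099/2652.
List the singular points by increasing real part (a conjugate pair: the negative imaginary part first).

Radius of convergence at 0: 5/12.
At -5/12: a logarithmic branch point.
At 5/8: a logarithmic branch point.
At 3: a pole of order 1; residue 23099/2652.


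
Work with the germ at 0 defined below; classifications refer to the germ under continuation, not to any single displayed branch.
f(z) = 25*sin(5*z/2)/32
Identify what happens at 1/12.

There is no denominator, hence no pole anywhere.
The factor sin(5*z/2) is entire.
So the germ continues analytically to 1/12.

The point is a regular point.


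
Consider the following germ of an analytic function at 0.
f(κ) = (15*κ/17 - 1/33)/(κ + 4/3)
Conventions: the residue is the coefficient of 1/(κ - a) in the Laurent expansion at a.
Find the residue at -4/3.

At the order-1 pole -4/3 set g(κ) = (κ - (-4/3))*f(κ) = 15*κ/17 - 1/33.
Simple pole: residue = g(a) at a = -4/3, which is -677/561.

The residue is -677/561.


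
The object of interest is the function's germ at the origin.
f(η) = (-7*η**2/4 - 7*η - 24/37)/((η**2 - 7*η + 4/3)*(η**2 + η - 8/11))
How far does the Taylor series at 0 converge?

Denominator factor (η**2 - 7*η + 4/3): discriminant 131/3, real irrational roots 7/2 + (1/6)*sqrt(393) and 7/2 - (1/6)*sqrt(393); poles of order 1, moduli 7/2 + (1/6)*sqrt(393) and 7/2 - (1/6)*sqrt(393).
Denominator factor (η**2 + η - 8/11): discriminant 43/11, real irrational roots -1/2 + (1/22)*sqrt(473) and -1/2 - (1/22)*sqrt(473); poles of order 1, moduli -1/2 + (1/22)*sqrt(473) and 1/2 + (1/22)*sqrt(473).
The radius of convergence is the smallest modulus among the singular points: 7/2 - (1/6)*sqrt(393).

The radius of convergence is 7/2 - (1/6)*sqrt(393).


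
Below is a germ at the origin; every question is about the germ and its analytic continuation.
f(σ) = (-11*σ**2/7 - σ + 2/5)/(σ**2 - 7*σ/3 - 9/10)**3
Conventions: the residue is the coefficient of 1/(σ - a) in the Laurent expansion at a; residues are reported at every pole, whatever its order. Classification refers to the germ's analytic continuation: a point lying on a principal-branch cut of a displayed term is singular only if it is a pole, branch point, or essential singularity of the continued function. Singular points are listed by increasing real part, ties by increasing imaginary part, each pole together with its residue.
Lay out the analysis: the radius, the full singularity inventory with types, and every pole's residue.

Radius of convergence at 0: -7/6 + (1/30)*sqrt(2035).
At 7/6 - (1/30)*sqrt(2035): a pole of order 3; residue (439155/471934001)*sqrt(2035).
At 7/6 + (1/30)*sqrt(2035): a pole of order 3; residue -(439155/471934001)*sqrt(2035).


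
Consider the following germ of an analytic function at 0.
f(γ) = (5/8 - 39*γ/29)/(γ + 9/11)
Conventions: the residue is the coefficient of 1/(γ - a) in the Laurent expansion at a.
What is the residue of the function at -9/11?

The residue is 4403/2552.

At the order-1 pole -9/11 set g(γ) = (γ - (-9/11))*f(γ) = 5/8 - 39*γ/29.
Simple pole: residue = g(a) at a = -9/11, which is 4403/2552.


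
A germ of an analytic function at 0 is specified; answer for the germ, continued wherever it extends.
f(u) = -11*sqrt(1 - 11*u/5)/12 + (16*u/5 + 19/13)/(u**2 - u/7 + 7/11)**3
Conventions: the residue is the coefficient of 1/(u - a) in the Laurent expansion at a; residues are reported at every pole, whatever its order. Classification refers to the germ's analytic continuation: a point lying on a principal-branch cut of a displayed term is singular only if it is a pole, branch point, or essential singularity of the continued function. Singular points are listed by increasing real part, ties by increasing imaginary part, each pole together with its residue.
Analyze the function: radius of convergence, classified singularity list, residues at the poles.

Denominator factor (u**2 - u/7 + 7/11)^3: discriminant -1361/539, complex-conjugate roots (1/14) + ((1/154)*sqrt(14971))*i and (1/14) - ((1/154)*sqrt(14971))*i; poles of order 3, moduli (1/11)*sqrt(77) and (1/11)*sqrt(77).
Branch term (-11/12)*sqrt(1 - u/(5/11)): its argument vanishes at u = 5/11, a square-root branch point, modulus 5/11.
The radius of convergence is the smallest modulus among the singular points: 5/11.
The branch term is analytic at (1/14) - ((1/154)*sqrt(14971))*i and contributes nothing to the residue; only the rational part matters.
The factor u**2 - u/7 + 7/11 splits as (u - a)(u - a') with a = (1/14) - ((1/154)*sqrt(14971))*i, a' = (1/14) + ((1/154)*sqrt(14971))*i. At the order-3 pole a set g(u) = (u - a)^3*(rational part) = [16*u/5 + 19/13] / (u - a')^3.
Order-3 pole: residue = g''(a)/2; g''((1/14) - ((1/154)*sqrt(14971))*i) = ((2680927788/163865577265)*sqrt(14971))*i, so the residue is ((1340463894/163865577265)*sqrt(14971))*i.
The branch term is analytic at (1/14) + ((1/154)*sqrt(14971))*i and contributes nothing to the residue; only the rational part matters.
The factor u**2 - u/7 + 7/11 splits as (u - a)(u - a') with a = (1/14) + ((1/154)*sqrt(14971))*i, a' = (1/14) - ((1/154)*sqrt(14971))*i. At the order-3 pole a set g(u) = (u - a)^3*(rational part) = [16*u/5 + 19/13] / (u - a')^3.
Order-3 pole: residue = g''(a)/2; g''((1/14) + ((1/154)*sqrt(14971))*i) = -((2680927788/163865577265)*sqrt(14971))*i, so the residue is -((1340463894/163865577265)*sqrt(14971))*i.
List the singular points by increasing real part (a conjugate pair: the negative imaginary part first).

Radius of convergence at 0: 5/11.
At (1/14) - ((1/154)*sqrt(14971))*i: a pole of order 3; residue ((1340463894/163865577265)*sqrt(14971))*i.
At (1/14) + ((1/154)*sqrt(14971))*i: a pole of order 3; residue -((1340463894/163865577265)*sqrt(14971))*i.
At 5/11: an algebraic (square-root) branch point.


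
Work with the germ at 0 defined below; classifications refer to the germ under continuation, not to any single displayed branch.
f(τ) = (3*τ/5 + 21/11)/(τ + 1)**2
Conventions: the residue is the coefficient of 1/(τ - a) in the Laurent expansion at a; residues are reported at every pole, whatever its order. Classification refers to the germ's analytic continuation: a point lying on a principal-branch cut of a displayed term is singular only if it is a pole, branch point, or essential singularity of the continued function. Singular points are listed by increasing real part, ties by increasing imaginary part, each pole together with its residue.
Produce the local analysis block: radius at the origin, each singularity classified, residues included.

Radius of convergence at 0: 1.
At -1: a pole of order 2; residue 3/5.

Denominator factor (τ + 1)^2: pole of order 2 at -1, modulus 1.
The radius of convergence is the smallest modulus among the singular points: 1.
At the order-2 pole -1 set g(τ) = (τ - (-1))^2*f(τ) = 3*τ/5 + 21/11.
Order-2 pole: residue = g'(a); g'(-1) = 3/5, so the residue is 3/5.


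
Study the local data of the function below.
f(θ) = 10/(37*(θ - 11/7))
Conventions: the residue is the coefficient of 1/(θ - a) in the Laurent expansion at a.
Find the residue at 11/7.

The residue is 10/37.

At the order-1 pole 11/7 set g(θ) = (θ - (11/7))*f(θ) = 10/37.
Simple pole: residue = g(a) at a = 11/7, which is 10/37.


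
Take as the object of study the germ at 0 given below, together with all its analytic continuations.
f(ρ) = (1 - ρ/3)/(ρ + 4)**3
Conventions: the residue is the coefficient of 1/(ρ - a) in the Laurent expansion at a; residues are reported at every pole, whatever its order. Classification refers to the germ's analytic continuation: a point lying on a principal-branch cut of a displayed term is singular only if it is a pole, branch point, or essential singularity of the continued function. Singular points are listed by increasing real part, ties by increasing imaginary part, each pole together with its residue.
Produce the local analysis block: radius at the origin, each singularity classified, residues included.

Radius of convergence at 0: 4.
At -4: a pole of order 3; residue 0.

Denominator factor (ρ + 4)^3: pole of order 3 at -4, modulus 4.
The radius of convergence is the smallest modulus among the singular points: 4.
At the order-3 pole -4 set g(ρ) = (ρ - (-4))^3*f(ρ) = 1 - ρ/3.
Order-3 pole: residue = g''(a)/2; g''(-4) = 0, so the residue is 0.


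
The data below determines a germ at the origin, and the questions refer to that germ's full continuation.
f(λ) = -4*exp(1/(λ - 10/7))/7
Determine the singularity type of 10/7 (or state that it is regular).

The exponent 1/(λ - (10/7)) has a pole at 10/7, so exp(1/(λ - (10/7))) takes every nonzero value near it: an essential singularity (not a pole of any order).

The point is an essential singularity.


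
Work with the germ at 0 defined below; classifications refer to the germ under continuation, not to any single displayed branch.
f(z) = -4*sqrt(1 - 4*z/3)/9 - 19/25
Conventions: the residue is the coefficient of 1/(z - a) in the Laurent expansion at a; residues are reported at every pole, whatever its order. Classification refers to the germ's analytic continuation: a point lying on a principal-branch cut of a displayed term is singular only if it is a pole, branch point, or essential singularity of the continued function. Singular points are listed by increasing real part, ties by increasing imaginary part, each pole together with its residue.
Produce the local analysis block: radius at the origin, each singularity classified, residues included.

Radius of convergence at 0: 3/4.
At 3/4: an algebraic (square-root) branch point.

Branch term (-4/9)*sqrt(1 - z/(3/4)): its argument vanishes at z = 3/4, a square-root branch point, modulus 3/4.
The radius of convergence is the smallest modulus among the singular points: 3/4.


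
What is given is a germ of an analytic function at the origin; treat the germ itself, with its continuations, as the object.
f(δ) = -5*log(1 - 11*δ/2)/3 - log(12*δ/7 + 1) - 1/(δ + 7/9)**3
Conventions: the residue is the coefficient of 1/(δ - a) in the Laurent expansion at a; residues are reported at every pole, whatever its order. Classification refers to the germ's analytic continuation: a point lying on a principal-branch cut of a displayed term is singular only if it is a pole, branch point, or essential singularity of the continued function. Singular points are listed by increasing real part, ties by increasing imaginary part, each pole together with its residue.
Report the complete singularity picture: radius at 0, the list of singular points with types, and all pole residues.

Radius of convergence at 0: 2/11.
At -7/9: a pole of order 3; residue 0.
At -7/12: a logarithmic branch point.
At 2/11: a logarithmic branch point.

Denominator factor (δ + 7/9)^3: pole of order 3 at -7/9, modulus 7/9.
Branch term (-1)*log(1 - δ/(-7/12)): its argument vanishes at δ = -7/12, a logarithmic branch point, modulus 7/12.
Branch term (-5/3)*log(1 - δ/(2/11)): its argument vanishes at δ = 2/11, a logarithmic branch point, modulus 2/11.
The radius of convergence is the smallest modulus among the singular points: 2/11.
The branch terms are analytic at -7/9 and contribute nothing to the residue; only the rational part matters.
At the order-3 pole -7/9 set g(δ) = (δ - (-7/9))^3*(rational part) = -1.
Order-3 pole: residue = g''(a)/2; g''(-7/9) = 0, so the residue is 0.
List the singular points by increasing real part (a conjugate pair: the negative imaginary part first).


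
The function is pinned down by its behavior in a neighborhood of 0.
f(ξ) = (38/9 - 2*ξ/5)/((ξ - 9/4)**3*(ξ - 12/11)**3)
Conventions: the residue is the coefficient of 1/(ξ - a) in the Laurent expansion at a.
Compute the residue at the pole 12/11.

The residue is -52750703104/5175378765.

At the order-3 pole 12/11 set g(ξ) = (ξ - (12/11))^3*f(ξ) = (38/9 - 2*ξ/5)/(ξ - 9/4)**3.
Order-3 pole: residue = g''(a)/2; g''(12/11) = -105501406208/5175378765, so the residue is -52750703104/5175378765.


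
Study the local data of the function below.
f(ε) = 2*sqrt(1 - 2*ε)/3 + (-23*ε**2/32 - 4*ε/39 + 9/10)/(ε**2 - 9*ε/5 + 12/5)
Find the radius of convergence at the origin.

Denominator factor (ε**2 - 9*ε/5 + 12/5): discriminant -159/25, complex-conjugate roots (9/10) + ((1/10)*sqrt(159))*i and (9/10) - ((1/10)*sqrt(159))*i; poles of order 1, moduli (2/5)*sqrt(15) and (2/5)*sqrt(15).
Branch term (2/3)*sqrt(1 - ε/(1/2)): its argument vanishes at ε = 1/2, a square-root branch point, modulus 1/2.
The radius of convergence is the smallest modulus among the singular points: 1/2.

The radius of convergence is 1/2.


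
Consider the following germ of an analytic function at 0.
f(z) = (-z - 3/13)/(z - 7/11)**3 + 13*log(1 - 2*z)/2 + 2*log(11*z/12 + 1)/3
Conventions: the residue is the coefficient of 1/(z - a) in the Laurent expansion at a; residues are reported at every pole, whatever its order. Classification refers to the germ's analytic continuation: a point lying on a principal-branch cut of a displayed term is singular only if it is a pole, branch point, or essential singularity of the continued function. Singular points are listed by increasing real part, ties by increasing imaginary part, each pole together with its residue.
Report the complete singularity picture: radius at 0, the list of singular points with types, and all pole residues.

Denominator factor (z - 7/11)^3: pole of order 3 at 7/11, modulus 7/11.
Branch term (13/2)*log(1 - z/(1/2)): its argument vanishes at z = 1/2, a logarithmic branch point, modulus 1/2.
Branch term (2/3)*log(1 - z/(-12/11)): its argument vanishes at z = -12/11, a logarithmic branch point, modulus 12/11.
The radius of convergence is the smallest modulus among the singular points: 1/2.
The branch terms are analytic at 7/11 and contribute nothing to the residue; only the rational part matters.
At the order-3 pole 7/11 set g(z) = (z - (7/11))^3*(rational part) = -z - 3/13.
Order-3 pole: residue = g''(a)/2; g''(7/11) = 0, so the residue is 0.
List the singular points by increasing real part (a conjugate pair: the negative imaginary part first).

Radius of convergence at 0: 1/2.
At -12/11: a logarithmic branch point.
At 1/2: a logarithmic branch point.
At 7/11: a pole of order 3; residue 0.


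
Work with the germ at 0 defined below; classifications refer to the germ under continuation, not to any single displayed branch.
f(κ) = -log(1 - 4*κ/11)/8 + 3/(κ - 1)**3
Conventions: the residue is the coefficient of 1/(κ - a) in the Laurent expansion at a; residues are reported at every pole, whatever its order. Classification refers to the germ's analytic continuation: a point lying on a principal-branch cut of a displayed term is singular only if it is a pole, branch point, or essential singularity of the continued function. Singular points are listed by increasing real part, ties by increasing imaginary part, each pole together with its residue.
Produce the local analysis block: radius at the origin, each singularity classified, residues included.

Radius of convergence at 0: 1.
At 1: a pole of order 3; residue 0.
At 11/4: a logarithmic branch point.

Denominator factor (κ - 1)^3: pole of order 3 at 1, modulus 1.
Branch term (-1/8)*log(1 - κ/(11/4)): its argument vanishes at κ = 11/4, a logarithmic branch point, modulus 11/4.
The radius of convergence is the smallest modulus among the singular points: 1.
The branch term is analytic at 1 and contributes nothing to the residue; only the rational part matters.
At the order-3 pole 1 set g(κ) = (κ - (1))^3*(rational part) = 3.
Order-3 pole: residue = g''(a)/2; g''(1) = 0, so the residue is 0.
List the singular points by increasing real part (a conjugate pair: the negative imaginary part first).


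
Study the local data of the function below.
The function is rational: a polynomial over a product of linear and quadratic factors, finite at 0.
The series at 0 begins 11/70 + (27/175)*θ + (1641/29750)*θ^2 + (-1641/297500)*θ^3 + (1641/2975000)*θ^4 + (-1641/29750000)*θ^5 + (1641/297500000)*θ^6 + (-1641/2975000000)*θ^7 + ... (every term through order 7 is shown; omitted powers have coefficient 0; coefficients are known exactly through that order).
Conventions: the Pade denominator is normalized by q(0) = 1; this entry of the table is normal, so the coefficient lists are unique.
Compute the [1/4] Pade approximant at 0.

The Pade approximant has numerator coefficients [11/70, 1090146371/1767856300]; denominator coefficients [1, 74308309/25255090, -139097724/42933653, 787680/360787, -94521600/104267443].

Taylor coefficients needed (read off): a_0 = 11/70, a_1 = 27/175, a_2 = 1641/29750, a_3 = -1641/297500, a_4 = 1641/2975000, a_5 = -1641/29750000.
Write the denominator as Q(θ) = 1 + q1*θ + q2*θ^2 + q3*θ^3 + q4*θ^4. Requiring Q*f - P = O(θ^6) with deg P <= 1 kills the coefficients of θ^2..θ^5 in Q*f:
  θ^2: a_2 + q1*a_1 + q2*a_0 = 0, i.e. 1641/29750 + (27/175)*q1 + (11/70)*q2 = 0.
  θ^3: a_3 + q1*a_2 + q2*a_1 + q3*a_0 = 0, i.e. -1641/297500 + (1641/29750)*q1 + (27/175)*q2 + (11/70)*q3 = 0.
  θ^4: a_4 + q1*a_3 + q2*a_2 + q3*a_1 + q4*a_0 = 0, i.e. 1641/2975000 + (-1641/297500)*q1 + (1641/29750)*q2 + (27/175)*q3 + (11/70)*q4 = 0.
  θ^5: a_5 + q1*a_4 + q2*a_3 + q3*a_2 + q4*a_1 = 0, i.e. -1641/29750000 + (1641/2975000)*q1 + (-1641/297500)*q2 + (1641/29750)*q3 + (27/175)*q4 = 0.
Solving this linear system: q1 = 74308309/25255090, q2 = -139097724/42933653, q3 = 787680/360787, q4 = -94521600/104267443.
The numerator is Q*f truncated at degree 1: P0 = a_0 = 11/70; P1 = a_1 + q1*a_0 = 1090146371/1767856300.


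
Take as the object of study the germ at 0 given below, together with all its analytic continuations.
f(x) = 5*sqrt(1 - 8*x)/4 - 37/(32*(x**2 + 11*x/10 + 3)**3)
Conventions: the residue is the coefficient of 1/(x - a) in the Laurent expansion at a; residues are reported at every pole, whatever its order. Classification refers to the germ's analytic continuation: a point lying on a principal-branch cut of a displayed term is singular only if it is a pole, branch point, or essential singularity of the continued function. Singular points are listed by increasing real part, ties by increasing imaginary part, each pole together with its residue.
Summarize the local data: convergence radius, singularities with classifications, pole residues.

Denominator factor (x**2 + 11*x/10 + 3)^3: discriminant -1079/100, complex-conjugate roots (-11/20) + ((1/20)*sqrt(1079))*i and (-11/20) - ((1/20)*sqrt(1079))*i; poles of order 3, moduli sqrt(3) and sqrt(3).
Branch term (5/4)*sqrt(1 - x/(1/8)): its argument vanishes at x = 1/8, a square-root branch point, modulus 1/8.
The radius of convergence is the smallest modulus among the singular points: 1/8.
The branch term is analytic at (-11/20) - ((1/20)*sqrt(1079))*i and contributes nothing to the residue; only the rational part matters.
The factor x**2 + 11*x/10 + 3 splits as (x - a)(x - a') with a = (-11/20) - ((1/20)*sqrt(1079))*i, a' = (-11/20) + ((1/20)*sqrt(1079))*i. At the order-3 pole a set g(x) = (x - a)^3*(rational part) = [-37/32] / (x - a')^3.
Order-3 pole: residue = g''(a)/2; g''((-11/20) - ((1/20)*sqrt(1079))*i) = -((1387500/1256216039)*sqrt(1079))*i, so the residue is -((693750/1256216039)*sqrt(1079))*i.
The branch term is analytic at (-11/20) + ((1/20)*sqrt(1079))*i and contributes nothing to the residue; only the rational part matters.
The factor x**2 + 11*x/10 + 3 splits as (x - a)(x - a') with a = (-11/20) + ((1/20)*sqrt(1079))*i, a' = (-11/20) - ((1/20)*sqrt(1079))*i. At the order-3 pole a set g(x) = (x - a)^3*(rational part) = [-37/32] / (x - a')^3.
Order-3 pole: residue = g''(a)/2; g''((-11/20) + ((1/20)*sqrt(1079))*i) = ((1387500/1256216039)*sqrt(1079))*i, so the residue is ((693750/1256216039)*sqrt(1079))*i.
List the singular points by increasing real part (a conjugate pair: the negative imaginary part first).

Radius of convergence at 0: 1/8.
At (-11/20) - ((1/20)*sqrt(1079))*i: a pole of order 3; residue -((693750/1256216039)*sqrt(1079))*i.
At (-11/20) + ((1/20)*sqrt(1079))*i: a pole of order 3; residue ((693750/1256216039)*sqrt(1079))*i.
At 1/8: an algebraic (square-root) branch point.


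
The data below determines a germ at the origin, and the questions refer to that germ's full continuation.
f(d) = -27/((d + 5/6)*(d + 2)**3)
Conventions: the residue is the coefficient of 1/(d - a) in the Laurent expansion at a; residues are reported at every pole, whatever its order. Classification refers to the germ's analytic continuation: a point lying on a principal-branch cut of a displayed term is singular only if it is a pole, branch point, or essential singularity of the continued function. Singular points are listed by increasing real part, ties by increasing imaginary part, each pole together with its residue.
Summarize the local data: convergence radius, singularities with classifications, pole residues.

Radius of convergence at 0: 5/6.
At -2: a pole of order 3; residue 5832/343.
At -5/6: a pole of order 1; residue -5832/343.

Denominator factor (d + 2)^3: pole of order 3 at -2, modulus 2.
Denominator factor (d + 5/6): pole of order 1 at -5/6, modulus 5/6.
The radius of convergence is the smallest modulus among the singular points: 5/6.
At the order-3 pole -2 set g(d) = (d - (-2))^3*f(d) = -27/(d + 5/6).
Order-3 pole: residue = g''(a)/2; g''(-2) = 11664/343, so the residue is 5832/343.
At the order-1 pole -5/6 set g(d) = (d - (-5/6))*f(d) = -27/(d + 2)**3.
Simple pole: residue = g(a) at a = -5/6, which is -5832/343.
List the singular points by increasing real part (a conjugate pair: the negative imaginary part first).


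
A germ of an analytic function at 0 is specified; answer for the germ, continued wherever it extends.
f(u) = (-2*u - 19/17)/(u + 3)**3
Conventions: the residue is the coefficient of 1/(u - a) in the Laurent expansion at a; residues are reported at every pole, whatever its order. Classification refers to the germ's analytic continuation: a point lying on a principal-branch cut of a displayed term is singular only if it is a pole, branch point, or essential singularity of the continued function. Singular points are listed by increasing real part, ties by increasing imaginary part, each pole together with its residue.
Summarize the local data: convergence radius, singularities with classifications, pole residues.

Denominator factor (u + 3)^3: pole of order 3 at -3, modulus 3.
The radius of convergence is the smallest modulus among the singular points: 3.
At the order-3 pole -3 set g(u) = (u - (-3))^3*f(u) = -2*u - 19/17.
Order-3 pole: residue = g''(a)/2; g''(-3) = 0, so the residue is 0.

Radius of convergence at 0: 3.
At -3: a pole of order 3; residue 0.


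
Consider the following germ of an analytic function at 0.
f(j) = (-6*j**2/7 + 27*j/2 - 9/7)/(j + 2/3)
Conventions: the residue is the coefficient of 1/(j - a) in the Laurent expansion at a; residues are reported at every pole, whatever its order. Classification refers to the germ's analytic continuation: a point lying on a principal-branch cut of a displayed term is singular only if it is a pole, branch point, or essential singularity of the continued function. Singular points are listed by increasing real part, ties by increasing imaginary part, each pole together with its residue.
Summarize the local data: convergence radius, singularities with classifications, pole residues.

Denominator factor (j + 2/3): pole of order 1 at -2/3, modulus 2/3.
The radius of convergence is the smallest modulus among the singular points: 2/3.
At the order-1 pole -2/3 set g(j) = (j - (-2/3))*f(j) = -6*j**2/7 + 27*j/2 - 9/7.
Simple pole: residue = g(a) at a = -2/3, which is -32/3.

Radius of convergence at 0: 2/3.
At -2/3: a pole of order 1; residue -32/3.


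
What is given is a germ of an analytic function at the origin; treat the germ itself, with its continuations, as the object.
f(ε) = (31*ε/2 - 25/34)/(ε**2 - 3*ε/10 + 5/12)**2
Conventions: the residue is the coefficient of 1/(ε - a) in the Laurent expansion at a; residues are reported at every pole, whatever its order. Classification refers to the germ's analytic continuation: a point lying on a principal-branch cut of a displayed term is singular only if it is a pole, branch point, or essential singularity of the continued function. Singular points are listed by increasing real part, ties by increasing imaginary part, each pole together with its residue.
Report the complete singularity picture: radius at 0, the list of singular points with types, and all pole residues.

Radius of convergence at 0: (1/6)*sqrt(15).
At (3/20) - ((1/60)*sqrt(1419))*i: a pole of order 2; residue ((162150/3803393)*sqrt(1419))*i.
At (3/20) + ((1/60)*sqrt(1419))*i: a pole of order 2; residue -((162150/3803393)*sqrt(1419))*i.

Denominator factor (ε**2 - 3*ε/10 + 5/12)^2: discriminant -473/300, complex-conjugate roots (3/20) + ((1/60)*sqrt(1419))*i and (3/20) - ((1/60)*sqrt(1419))*i; poles of order 2, moduli (1/6)*sqrt(15) and (1/6)*sqrt(15).
The radius of convergence is the smallest modulus among the singular points: (1/6)*sqrt(15).
The factor ε**2 - 3*ε/10 + 5/12 splits as (ε - a)(ε - a') with a = (3/20) - ((1/60)*sqrt(1419))*i, a' = (3/20) + ((1/60)*sqrt(1419))*i. At the order-2 pole a set g(ε) = (ε - a)^2*f(ε) = [31*ε/2 - 25/34] / (ε - a')^2.
Order-2 pole: residue = g'(a); g'((3/20) - ((1/60)*sqrt(1419))*i) = ((162150/3803393)*sqrt(1419))*i, so the residue is ((162150/3803393)*sqrt(1419))*i.
The factor ε**2 - 3*ε/10 + 5/12 splits as (ε - a)(ε - a') with a = (3/20) + ((1/60)*sqrt(1419))*i, a' = (3/20) - ((1/60)*sqrt(1419))*i. At the order-2 pole a set g(ε) = (ε - a)^2*f(ε) = [31*ε/2 - 25/34] / (ε - a')^2.
Order-2 pole: residue = g'(a); g'((3/20) + ((1/60)*sqrt(1419))*i) = -((162150/3803393)*sqrt(1419))*i, so the residue is -((162150/3803393)*sqrt(1419))*i.
List the singular points by increasing real part (a conjugate pair: the negative imaginary part first).
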